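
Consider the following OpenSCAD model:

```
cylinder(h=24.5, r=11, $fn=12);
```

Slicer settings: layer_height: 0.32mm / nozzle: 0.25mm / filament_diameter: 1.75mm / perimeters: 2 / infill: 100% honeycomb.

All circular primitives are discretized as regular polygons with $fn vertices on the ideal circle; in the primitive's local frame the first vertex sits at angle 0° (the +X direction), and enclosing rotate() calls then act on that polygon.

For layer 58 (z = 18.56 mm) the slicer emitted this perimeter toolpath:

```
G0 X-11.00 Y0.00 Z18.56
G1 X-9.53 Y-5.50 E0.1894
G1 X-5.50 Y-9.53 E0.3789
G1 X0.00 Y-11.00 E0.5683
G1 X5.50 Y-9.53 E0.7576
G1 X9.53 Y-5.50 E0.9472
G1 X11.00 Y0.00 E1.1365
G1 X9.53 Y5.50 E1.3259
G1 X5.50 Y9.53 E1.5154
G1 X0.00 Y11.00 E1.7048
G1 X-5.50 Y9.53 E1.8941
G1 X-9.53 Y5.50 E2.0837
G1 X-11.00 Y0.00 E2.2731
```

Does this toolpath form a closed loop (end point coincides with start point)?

Start point (G0): (-11.00, 0.00). End point (last G1): the path returns to the start — closed.

yes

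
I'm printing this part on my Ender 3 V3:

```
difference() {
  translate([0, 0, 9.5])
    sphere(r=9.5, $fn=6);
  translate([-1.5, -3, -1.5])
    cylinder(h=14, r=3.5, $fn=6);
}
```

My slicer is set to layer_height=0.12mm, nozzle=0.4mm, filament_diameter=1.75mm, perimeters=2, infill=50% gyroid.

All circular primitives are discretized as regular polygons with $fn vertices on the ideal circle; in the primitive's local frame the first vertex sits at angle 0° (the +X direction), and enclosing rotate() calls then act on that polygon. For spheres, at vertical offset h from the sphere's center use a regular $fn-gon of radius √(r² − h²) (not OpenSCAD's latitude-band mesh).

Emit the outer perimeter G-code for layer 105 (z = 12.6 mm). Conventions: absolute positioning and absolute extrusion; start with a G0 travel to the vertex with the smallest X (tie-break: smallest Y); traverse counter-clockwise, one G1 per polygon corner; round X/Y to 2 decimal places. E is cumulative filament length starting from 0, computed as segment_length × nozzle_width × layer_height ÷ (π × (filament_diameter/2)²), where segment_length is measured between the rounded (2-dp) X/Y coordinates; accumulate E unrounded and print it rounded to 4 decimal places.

G0 X-8.98 Y0.00 Z12.60
G1 X-4.49 Y-7.78 E0.1793
G1 X4.49 Y-7.78 E0.3585
G1 X8.98 Y0.00 E0.5377
G1 X4.49 Y7.78 E0.7170
G1 X-4.49 Y7.78 E0.8962
G1 X-8.98 Y0.00 E1.0754

At z = 12.6 mm: the r=9.5 sphere contributes a regular 6-gon of circumradius √(9.5²−3.1²) = 8.980; the cylinder at (-1.5, -3) is absent (z outside [-1.5, 12.5]); Subtracting the remaining from the first: none of the subtracted shapes is present at this height, so the r=9.5 sphere is unchanged — 1 connected region. The outline is a single polygon with 6 vertices. Extrusion per mm of travel: 0.4 × 0.12 / (π × 0.875²) = 0.019956. Accumulating E over each segment gives final E = 1.0754.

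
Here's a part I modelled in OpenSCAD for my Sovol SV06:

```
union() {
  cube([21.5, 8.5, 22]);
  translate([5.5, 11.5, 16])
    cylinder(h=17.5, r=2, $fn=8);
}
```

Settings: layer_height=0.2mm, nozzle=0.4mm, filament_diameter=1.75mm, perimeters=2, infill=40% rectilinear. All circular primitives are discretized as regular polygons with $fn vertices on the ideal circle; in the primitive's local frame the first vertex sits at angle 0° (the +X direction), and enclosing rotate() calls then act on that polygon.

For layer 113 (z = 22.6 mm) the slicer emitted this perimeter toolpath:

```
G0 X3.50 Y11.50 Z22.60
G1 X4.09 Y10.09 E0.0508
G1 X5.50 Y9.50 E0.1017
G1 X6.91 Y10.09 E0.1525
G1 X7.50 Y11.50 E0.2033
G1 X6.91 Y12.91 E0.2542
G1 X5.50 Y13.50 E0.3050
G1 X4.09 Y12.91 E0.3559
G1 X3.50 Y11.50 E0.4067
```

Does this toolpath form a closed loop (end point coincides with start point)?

Start point (G0): (3.50, 11.50). End point (last G1): the path returns to the start — closed.

yes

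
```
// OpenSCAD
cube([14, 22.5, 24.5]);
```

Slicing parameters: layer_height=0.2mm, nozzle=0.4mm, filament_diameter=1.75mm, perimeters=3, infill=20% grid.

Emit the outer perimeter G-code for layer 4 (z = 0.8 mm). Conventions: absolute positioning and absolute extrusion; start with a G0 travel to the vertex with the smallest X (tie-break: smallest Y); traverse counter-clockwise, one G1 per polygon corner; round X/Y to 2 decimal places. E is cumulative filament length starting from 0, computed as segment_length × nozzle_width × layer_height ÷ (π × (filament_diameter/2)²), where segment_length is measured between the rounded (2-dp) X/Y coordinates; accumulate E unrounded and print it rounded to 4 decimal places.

At z = 0.8 mm: the cube (footprint 14×22.5) is included at this height. The outline is a single polygon with 4 vertices. Extrusion per mm of travel: 0.4 × 0.2 / (π × 0.875²) = 0.033260. Accumulating E over each segment gives final E = 2.4280.

G0 X0.00 Y0.00 Z0.80
G1 X14.00 Y0.00 E0.4656
G1 X14.00 Y22.50 E1.2140
G1 X0.00 Y22.50 E1.6796
G1 X0.00 Y0.00 E2.4280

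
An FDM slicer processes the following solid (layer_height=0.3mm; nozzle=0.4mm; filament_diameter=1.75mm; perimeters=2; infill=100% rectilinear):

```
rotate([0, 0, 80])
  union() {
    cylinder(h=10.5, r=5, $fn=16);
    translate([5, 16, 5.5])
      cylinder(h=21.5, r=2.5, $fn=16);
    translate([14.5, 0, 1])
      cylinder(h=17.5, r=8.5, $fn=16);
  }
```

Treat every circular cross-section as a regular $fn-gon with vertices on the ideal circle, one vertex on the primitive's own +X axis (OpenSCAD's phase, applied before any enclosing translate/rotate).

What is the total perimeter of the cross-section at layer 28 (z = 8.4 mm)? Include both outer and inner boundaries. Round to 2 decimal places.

99.89 mm

At z = 8.4 mm: the cylinder: section is a regular 16-gon, circumradius r=5 (perimeter = 2·16·5.000·sin(180°/16) = 31.21 mm); the r=2.5 cylinder at (5, 16) contributes a regular 16-gon of circumradius 2.5 (perimeter = 2·16·2.500·sin(180°/16) = 15.61 mm); the r=8.5 cylinder at (14.5, 0) contributes a regular 16-gon of circumradius 8.5 (perimeter = 2·16·8.500·sin(180°/16) = 53.06 mm); Merging all regions: the 3 present regions are separate (no shared area or edge), so areas and boundary lengths simply add and each stays a separate island — boundary = 99.89 mm; (whole slice rotated 80° about Z — lengths, areas and connectivity unchanged). Overall, the cross-section has 3 separate islands. Total boundary length (outer) = 99.89 mm.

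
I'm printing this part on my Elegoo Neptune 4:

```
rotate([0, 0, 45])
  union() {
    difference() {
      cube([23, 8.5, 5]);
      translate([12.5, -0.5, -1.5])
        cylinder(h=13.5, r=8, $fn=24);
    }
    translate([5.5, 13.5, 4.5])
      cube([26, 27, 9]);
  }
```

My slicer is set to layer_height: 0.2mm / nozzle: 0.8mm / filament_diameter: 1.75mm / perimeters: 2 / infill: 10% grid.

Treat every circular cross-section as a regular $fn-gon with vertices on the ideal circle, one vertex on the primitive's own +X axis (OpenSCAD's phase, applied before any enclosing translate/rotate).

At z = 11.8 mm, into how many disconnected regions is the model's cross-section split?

1

At z = 11.8 mm: the cube is absent (z outside [0, 5]); the r=8 cylinder at (12.5, -0.5) gives a regular 24-gon of circumradius 8 (constant along its height); Taking the first minus the rest: the first operand is absent here, so nothing remains; the 26×27 cube at (5.5, 13.5) contributes its full rectangle; Combining (union): only the 26×27 cube at (5.5, 13.5) is present, so the union is just that shape — 1 connected region; (whole slice rotated 45° about Z — lengths, areas and connectivity unchanged). The result has 1 disconnected region.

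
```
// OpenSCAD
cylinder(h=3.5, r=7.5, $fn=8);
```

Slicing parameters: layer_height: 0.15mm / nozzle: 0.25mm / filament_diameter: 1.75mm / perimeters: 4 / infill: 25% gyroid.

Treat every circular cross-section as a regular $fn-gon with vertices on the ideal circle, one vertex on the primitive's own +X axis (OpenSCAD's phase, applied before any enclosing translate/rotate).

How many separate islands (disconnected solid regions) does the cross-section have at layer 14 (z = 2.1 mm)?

At z = 2.1 mm: the r=7.5 cylinder gives a regular 8-gon of circumradius 7.5 (constant along its height). Overall, the cross-section is a single solid region. Island count = 1.

1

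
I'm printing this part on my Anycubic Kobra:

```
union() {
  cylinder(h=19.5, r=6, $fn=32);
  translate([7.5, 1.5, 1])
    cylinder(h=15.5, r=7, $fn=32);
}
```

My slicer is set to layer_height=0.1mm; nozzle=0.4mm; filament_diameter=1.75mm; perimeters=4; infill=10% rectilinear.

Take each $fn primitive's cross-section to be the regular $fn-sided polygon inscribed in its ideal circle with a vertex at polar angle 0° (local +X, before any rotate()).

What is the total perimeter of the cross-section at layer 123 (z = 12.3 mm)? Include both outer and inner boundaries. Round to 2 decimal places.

At z = 12.3 mm: the r=6 cylinder gives a regular 32-gon of circumradius 6 (constant along its height) (perimeter = 2·32·6.000·sin(180°/32) = 37.64 mm); the r=7 cylinder at (7.5, 1.5) contributes a regular 32-gon of circumradius 7 (perimeter = 2·32·7.000·sin(180°/32) = 43.91 mm); Combining (union): the regions partially overlap (shared area 38.67 mm²), so the edge portions inside another operand are dropped and the merged outline is re-measured after clipping — boundary = 57.28 mm. Overall, the cross-section is a single solid region. Total boundary length (outer) = 57.28 mm.

57.28 mm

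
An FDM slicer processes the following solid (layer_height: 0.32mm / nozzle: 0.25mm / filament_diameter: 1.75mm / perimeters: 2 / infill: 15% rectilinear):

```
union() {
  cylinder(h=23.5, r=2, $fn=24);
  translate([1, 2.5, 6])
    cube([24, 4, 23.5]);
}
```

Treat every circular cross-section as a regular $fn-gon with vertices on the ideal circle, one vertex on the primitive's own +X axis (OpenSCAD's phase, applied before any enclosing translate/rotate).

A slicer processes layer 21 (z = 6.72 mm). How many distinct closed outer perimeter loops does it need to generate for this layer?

2

At z = 6.72 mm: the cylinder: section is a regular 24-gon, circumradius r=2; the 24×4 cube at (1, 2.5) contributes its full rectangle; Merging all regions: the 2 present regions are separate (no shared area or edge), so areas and boundary lengths simply add and each stays a separate island — 2 connected regions. The result has 2 disconnected regions.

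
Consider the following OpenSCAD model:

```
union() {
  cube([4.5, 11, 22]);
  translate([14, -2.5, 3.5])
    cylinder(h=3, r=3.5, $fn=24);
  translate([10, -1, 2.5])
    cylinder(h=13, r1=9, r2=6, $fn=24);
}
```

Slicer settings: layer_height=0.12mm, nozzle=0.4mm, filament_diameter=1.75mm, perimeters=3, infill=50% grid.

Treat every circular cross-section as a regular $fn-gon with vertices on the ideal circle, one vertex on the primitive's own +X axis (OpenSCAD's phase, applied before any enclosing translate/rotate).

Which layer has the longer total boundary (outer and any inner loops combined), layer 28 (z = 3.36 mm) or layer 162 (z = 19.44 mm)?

layer 28 (z = 3.36 mm)

Layer 28 (z = 3.36): the 4.5×11 cube contributes its full rectangle (perimeter 31.00 mm); the cylinder at (14, -2.5) is not intersected at this z (z outside [3.5, 6.5]); the cone at (10, -1) contributes a regular 24-gon of circumradius 8.802 (interpolated between r1=9 and r2=6 at t=0.066) (perimeter = 2·24·8.802·sin(180°/24) = 55.14 mm); Combining (union): the regions partially overlap (shared area 12.18 mm²), so the edge portions inside another operand are dropped and the merged outline is re-measured after clipping — boundary = 70.40 mm. So its perimeter = 70.40 mm. Layer 162 (z = 19.44): the 4.5×11 cube contributes its full rectangle (perimeter 31.00 mm); the cylinder at (14, -2.5) does not reach this height (z outside [3.5, 6.5]); the cone at (10, -1) is not intersected at this z (z outside [2.5, 15.5]); Taking the union: only the 4.5×11 cube is present, so the union is just that shape — boundary = 31.00 mm. So its perimeter = 31.00 mm. Layer 28 is larger (70.40 vs 31.00 mm).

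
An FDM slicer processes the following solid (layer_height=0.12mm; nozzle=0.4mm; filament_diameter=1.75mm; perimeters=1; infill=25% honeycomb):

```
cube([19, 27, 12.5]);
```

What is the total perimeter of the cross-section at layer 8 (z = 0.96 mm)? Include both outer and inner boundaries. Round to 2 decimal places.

92.00 mm

At z = 0.96 mm: the 19×27 cube contributes its full rectangle (perimeter 92.00 mm). Overall, the cross-section is a single solid region. Total boundary length (outer) = 92.00 mm.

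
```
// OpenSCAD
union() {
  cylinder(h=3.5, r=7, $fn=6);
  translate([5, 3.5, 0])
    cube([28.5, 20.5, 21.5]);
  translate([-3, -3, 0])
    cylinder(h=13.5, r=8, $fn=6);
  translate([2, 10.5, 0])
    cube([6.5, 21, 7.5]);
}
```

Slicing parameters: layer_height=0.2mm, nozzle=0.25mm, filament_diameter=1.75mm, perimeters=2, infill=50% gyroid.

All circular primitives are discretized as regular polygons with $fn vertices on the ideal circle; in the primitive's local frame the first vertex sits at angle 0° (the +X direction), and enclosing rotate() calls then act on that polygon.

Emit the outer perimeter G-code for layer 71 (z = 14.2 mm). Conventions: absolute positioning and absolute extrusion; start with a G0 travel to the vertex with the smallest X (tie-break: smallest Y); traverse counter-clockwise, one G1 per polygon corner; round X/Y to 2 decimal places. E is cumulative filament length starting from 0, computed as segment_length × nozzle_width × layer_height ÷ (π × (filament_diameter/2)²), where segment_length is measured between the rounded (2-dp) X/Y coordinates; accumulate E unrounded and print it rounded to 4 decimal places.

G0 X5.00 Y3.50 Z14.20
G1 X33.50 Y3.50 E0.5924
G1 X33.50 Y24.00 E1.0186
G1 X5.00 Y24.00 E1.6110
G1 X5.00 Y3.50 E2.0372

At z = 14.2 mm: the cylinder is absent (z outside [0, 3.5]); the cube at (5, 3.5) is present — its section is the full 28.5×20.5 rectangle; the cylinder at (-3, -3) is absent (z outside [0, 13.5]); the cube at (2, 10.5) is not intersected at this z (z outside [0, 7.5]); Taking the union: only the 28.5×20.5 cube at (5, 3.5) is present, so the union is just that shape — 1 connected region. The outline is a single polygon with 4 vertices. Extrusion per mm of travel: 0.25 × 0.2 / (π × 0.875²) = 0.020788. Accumulating E over each segment gives final E = 2.0372.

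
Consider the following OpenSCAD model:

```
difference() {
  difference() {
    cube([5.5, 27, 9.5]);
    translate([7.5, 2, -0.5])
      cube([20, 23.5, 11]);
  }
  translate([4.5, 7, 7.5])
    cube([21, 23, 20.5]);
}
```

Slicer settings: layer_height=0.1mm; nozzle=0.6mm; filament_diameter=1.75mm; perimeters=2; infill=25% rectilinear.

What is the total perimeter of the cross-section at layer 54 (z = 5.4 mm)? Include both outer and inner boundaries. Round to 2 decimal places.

65.00 mm

At z = 5.4 mm: the cube (footprint 5.5×27) is included at this height (perimeter 65.00 mm); the cube at (7.5, 2) is present — its section is the full 20×23.5 rectangle (perimeter 87.00 mm); Taking the first minus the rest: starting from the 5.5×27 cube, the 20×23.5 cube at (7.5, 2) misses the remaining region (no effect) — boundary = 65.00 mm; the cube at (4.5, 7) is not intersected at this z (z outside [7.5, 28]); After the difference (first − rest): none of the subtracted shapes is present at this height, so that combined region is unchanged — boundary = 65.00 mm. Overall, the cross-section is a single solid region. Total boundary length (outer) = 65.00 mm.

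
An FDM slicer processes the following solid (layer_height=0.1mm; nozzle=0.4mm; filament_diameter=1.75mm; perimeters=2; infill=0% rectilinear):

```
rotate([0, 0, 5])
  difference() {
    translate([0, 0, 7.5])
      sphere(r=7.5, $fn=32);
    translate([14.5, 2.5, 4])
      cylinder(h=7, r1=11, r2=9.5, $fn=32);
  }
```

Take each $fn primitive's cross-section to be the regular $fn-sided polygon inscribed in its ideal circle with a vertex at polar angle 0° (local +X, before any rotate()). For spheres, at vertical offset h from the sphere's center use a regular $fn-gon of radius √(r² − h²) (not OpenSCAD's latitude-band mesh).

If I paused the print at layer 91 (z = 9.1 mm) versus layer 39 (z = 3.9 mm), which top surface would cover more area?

Layer 91 (z = 9.1): the r=7.5 sphere contributes a regular 32-gon of circumradius √(7.5²−1.6²) = 7.327 (area = (32/2)·7.327²·sin(360°/32) = 167.59 mm²); the cone at (14.5, 2.5) (r1=11→r2=9.5) has section circumradius 9.907 here — a regular 32-gon (area = (32/2)·9.907²·sin(360°/32) = 306.37 mm²); Taking the first minus the rest: starting from the r=7.5 sphere (167.59 mm²), the cone at (14.5, 2.5) partially overlaps it — only the 14.61 mm² overlap (of its 306.37 mm²) is removed, clipping the outline — area = 152.98 mm²; (rotated 5° about Z; rotation is an isometry so areas/perimeters/island counts are preserved). So its area = 152.98 mm². Layer 39 (z = 3.9): the sphere: section is a regular 32-gon, circumradius = √(r²−h²) = √(7.5²−3.6²) = 6.580 (area = (32/2)·6.580²·sin(360°/32) = 135.13 mm²); the cone at (14.5, 2.5) does not reach this height (z outside [4, 11]); Taking the first minus the rest: none of the subtracted shapes is present at this height, so the r=7.5 sphere is unchanged — area = 135.13 mm²; (whole slice rotated 5° about Z — lengths, areas and connectivity unchanged). So its area = 135.13 mm². Layer 91 is larger (152.98 vs 135.13 mm²).

layer 91 (z = 9.1 mm)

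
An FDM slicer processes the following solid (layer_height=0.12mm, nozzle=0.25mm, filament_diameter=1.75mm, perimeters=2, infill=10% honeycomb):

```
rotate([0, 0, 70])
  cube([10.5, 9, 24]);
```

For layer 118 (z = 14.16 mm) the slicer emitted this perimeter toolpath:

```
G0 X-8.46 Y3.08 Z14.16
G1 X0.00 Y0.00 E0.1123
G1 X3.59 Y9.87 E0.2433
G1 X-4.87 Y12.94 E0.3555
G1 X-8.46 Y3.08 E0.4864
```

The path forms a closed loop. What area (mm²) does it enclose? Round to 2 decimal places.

Apply the shoelace formula to the sequence of (X, Y) vertices; enclosed area = 94.50 mm².

94.50 mm²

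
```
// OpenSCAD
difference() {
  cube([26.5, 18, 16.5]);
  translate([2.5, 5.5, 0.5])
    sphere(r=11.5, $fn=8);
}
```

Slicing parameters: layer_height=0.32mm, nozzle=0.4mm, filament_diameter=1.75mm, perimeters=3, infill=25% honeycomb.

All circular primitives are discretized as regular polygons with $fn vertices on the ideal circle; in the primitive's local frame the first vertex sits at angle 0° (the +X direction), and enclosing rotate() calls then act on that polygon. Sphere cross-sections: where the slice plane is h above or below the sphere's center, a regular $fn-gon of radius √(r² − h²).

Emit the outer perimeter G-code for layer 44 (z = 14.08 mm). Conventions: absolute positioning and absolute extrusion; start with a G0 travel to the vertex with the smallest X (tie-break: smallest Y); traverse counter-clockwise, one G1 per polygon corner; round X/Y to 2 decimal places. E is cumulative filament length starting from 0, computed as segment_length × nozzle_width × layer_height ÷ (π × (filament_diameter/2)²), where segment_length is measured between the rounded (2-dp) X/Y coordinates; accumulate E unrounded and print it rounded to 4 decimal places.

At z = 14.08 mm: the 26.5×18 cube contributes its full rectangle; the sphere at (2.5, 5.5) is not intersected at this z (|z−center|=13.580 > r=11.5); Taking the first minus the rest: none of the subtracted shapes is present at this height, so the 26.5×18 cube is unchanged — 1 connected region. The outline is a single polygon with 4 vertices. Extrusion per mm of travel: 0.4 × 0.32 / (π × 0.875²) = 0.053216. Accumulating E over each segment gives final E = 4.7362.

G0 X0.00 Y0.00 Z14.08
G1 X26.50 Y0.00 E1.4102
G1 X26.50 Y18.00 E2.3681
G1 X0.00 Y18.00 E3.7784
G1 X0.00 Y0.00 E4.7362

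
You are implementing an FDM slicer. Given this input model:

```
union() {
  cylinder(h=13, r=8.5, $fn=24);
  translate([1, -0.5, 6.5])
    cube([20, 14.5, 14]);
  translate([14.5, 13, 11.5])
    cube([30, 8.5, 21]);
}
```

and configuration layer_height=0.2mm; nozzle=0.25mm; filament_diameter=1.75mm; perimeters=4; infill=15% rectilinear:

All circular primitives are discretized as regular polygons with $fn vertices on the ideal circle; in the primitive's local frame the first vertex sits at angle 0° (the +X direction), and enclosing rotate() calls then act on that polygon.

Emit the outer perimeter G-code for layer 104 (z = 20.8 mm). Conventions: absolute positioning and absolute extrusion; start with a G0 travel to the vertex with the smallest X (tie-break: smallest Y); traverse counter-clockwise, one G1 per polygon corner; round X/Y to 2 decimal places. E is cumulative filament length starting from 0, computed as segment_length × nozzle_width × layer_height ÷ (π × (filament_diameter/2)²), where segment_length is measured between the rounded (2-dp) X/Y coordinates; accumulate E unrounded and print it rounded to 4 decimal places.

At z = 20.8 mm: the cylinder is absent (z outside [0, 13]); the cube at (1, -0.5) is not intersected at this z (z outside [6.5, 20.5]); the cube at (14.5, 13) is present — its section is the full 30×8.5 rectangle; Taking the union: only the 30×8.5 cube at (14.5, 13) is present, so the union is just that shape — 1 connected region. The outline is a single polygon with 4 vertices. Extrusion per mm of travel: 0.25 × 0.2 / (π × 0.875²) = 0.020788. Accumulating E over each segment gives final E = 1.6006.

G0 X14.50 Y13.00 Z20.80
G1 X44.50 Y13.00 E0.6236
G1 X44.50 Y21.50 E0.8003
G1 X14.50 Y21.50 E1.4239
G1 X14.50 Y13.00 E1.6006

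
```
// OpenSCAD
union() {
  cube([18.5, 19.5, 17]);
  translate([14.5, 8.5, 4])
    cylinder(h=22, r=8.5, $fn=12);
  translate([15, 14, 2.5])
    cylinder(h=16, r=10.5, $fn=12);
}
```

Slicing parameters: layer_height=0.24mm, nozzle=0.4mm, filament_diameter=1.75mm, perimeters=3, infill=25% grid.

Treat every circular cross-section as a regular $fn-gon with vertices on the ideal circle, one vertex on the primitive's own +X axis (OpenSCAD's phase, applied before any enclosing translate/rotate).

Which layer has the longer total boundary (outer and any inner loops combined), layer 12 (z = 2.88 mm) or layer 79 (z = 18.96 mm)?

Layer 12 (z = 2.88): the 18.5×19.5 cube contributes its full rectangle (perimeter 76.00 mm); the cylinder at (14.5, 8.5) is absent (z outside [4, 26]); the r=10.5 cylinder at (15, 14) gives a regular 12-gon of circumradius 10.5 (constant along its height) (perimeter = 2·12·10.500·sin(180°/12) = 65.22 mm); Combining (union): the regions partially overlap (shared area 190.72 mm²), so the edge portions inside another operand are dropped and the merged outline is re-measured after clipping — boundary = 88.10 mm. So its perimeter = 88.10 mm. Layer 79 (z = 18.96): the cube is absent (z outside [0, 17]); the r=8.5 cylinder at (14.5, 8.5) contributes a regular 12-gon of circumradius 8.5 (perimeter = 2·12·8.500·sin(180°/12) = 52.80 mm); the cylinder at (15, 14) is absent (z outside [2.5, 18.5]); Merging all regions: only the r=8.5 cylinder at (14.5, 8.5) is present, so the union is just that shape — boundary = 52.80 mm. So its perimeter = 52.80 mm. Layer 12 is larger (88.10 vs 52.80 mm).

layer 12 (z = 2.88 mm)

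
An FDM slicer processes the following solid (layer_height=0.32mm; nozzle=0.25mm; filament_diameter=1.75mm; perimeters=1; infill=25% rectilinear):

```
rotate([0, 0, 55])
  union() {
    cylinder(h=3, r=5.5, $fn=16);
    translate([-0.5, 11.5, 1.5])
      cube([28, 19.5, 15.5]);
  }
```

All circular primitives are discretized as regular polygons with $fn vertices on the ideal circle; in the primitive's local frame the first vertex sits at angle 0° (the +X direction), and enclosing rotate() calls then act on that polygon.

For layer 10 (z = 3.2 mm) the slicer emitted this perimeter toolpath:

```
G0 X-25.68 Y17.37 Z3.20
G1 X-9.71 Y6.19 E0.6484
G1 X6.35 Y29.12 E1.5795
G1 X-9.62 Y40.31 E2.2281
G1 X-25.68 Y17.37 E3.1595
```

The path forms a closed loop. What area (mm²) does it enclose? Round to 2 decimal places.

545.90 mm²

Apply the shoelace formula to the sequence of (X, Y) vertices; enclosed area = 545.90 mm².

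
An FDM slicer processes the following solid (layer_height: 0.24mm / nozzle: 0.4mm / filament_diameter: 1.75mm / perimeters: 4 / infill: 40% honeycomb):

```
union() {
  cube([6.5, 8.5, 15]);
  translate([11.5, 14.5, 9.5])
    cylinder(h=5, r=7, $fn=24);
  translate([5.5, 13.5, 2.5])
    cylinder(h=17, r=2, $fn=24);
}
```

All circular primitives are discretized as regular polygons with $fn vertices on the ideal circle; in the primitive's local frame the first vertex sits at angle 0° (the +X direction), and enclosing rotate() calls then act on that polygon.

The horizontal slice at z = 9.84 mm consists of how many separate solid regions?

At z = 9.84 mm: the cube (footprint 6.5×8.5) is included at this height; the cylinder at (11.5, 14.5): section is a regular 24-gon, circumradius r=7; the r=2 cylinder at (5.5, 13.5) gives a regular 24-gon of circumradius 2 (constant along its height); Combining (union): the regions partially overlap (shared area 9.28 mm²), so overlapping operands fuse into one piece — 2 connected regions. The result has 2 disconnected regions.

2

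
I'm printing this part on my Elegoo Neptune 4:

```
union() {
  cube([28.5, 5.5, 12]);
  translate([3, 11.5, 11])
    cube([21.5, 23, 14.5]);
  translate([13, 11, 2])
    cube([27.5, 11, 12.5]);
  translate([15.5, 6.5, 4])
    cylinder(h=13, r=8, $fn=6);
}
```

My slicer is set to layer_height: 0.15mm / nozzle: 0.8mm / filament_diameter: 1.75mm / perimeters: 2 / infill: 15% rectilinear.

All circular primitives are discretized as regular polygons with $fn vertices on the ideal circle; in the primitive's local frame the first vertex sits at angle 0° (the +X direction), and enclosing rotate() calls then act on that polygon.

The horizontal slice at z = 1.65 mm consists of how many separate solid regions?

At z = 1.65 mm: the 28.5×5.5 cube contributes its full rectangle; the cube at (3, 11.5) is not intersected at this z (z outside [11, 25.5]); the cube at (13, 11) is not intersected at this z (z outside [2, 14.5]); the cylinder at (15.5, 6.5) is absent (z outside [4, 17]); Combining (union): only the 28.5×5.5 cube is present, so the union is just that shape — 1 connected region. The result has 1 disconnected region.

1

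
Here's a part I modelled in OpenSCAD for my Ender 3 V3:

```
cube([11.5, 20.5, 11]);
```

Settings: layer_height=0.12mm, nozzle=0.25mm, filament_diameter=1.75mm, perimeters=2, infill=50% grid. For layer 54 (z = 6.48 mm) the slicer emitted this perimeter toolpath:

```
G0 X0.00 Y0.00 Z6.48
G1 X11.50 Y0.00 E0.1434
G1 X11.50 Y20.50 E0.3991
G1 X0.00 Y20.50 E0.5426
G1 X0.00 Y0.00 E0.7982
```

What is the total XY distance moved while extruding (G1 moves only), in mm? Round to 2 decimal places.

64.00 mm

Sum the Euclidean lengths of each G1 segment: total = 64.00 mm.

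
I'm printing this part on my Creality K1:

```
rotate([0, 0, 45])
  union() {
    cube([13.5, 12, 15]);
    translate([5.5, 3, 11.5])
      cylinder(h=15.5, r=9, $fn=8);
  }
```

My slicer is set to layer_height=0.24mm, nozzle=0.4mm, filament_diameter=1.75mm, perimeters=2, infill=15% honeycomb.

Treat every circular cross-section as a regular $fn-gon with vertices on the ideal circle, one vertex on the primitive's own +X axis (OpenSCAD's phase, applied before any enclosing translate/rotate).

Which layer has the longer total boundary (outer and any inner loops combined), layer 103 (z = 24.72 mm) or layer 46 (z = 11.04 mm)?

layer 103 (z = 24.72 mm)

Layer 103 (z = 24.72): the cube does not reach this height (z outside [0, 15]); the cylinder at (5.5, 3): section is a regular 8-gon, circumradius r=9 (perimeter = 2·8·9.000·sin(180°/8) = 55.11 mm); Taking the union: only the r=9 cylinder at (5.5, 3) is present, so the union is just that shape — boundary = 55.11 mm; (whole slice rotated 45° about Z — lengths, areas and connectivity unchanged). So its perimeter = 55.11 mm. Layer 46 (z = 11.04): the cube is present — its section is the full 13.5×12 rectangle (perimeter 51.00 mm); the cylinder at (5.5, 3) is not intersected at this z (z outside [11.5, 27]); Merging all regions: only the 13.5×12 cube is present, so the union is just that shape — boundary = 51.00 mm; (rotated 45° about Z; rotation is an isometry so areas/perimeters/island counts are preserved). So its perimeter = 51.00 mm. Layer 103 is larger (55.11 vs 51.00 mm).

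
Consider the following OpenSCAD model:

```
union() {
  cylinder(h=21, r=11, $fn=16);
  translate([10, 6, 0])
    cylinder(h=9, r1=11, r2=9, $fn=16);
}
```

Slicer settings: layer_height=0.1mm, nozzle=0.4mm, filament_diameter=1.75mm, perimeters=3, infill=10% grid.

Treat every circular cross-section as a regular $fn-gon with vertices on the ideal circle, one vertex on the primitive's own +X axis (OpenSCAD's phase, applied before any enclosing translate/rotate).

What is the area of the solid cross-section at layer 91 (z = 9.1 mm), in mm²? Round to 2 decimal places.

370.44 mm²

At z = 9.1 mm: the r=11 cylinder contributes a regular 16-gon of circumradius 11 (area = (16/2)·11.000²·sin(360°/16) = 370.44 mm²); the cone at (10, 6) is not intersected at this z (z outside [0, 9]); Combining (union): only the r=11 cylinder is present, so the union is just that shape — area = 370.44 mm². Overall, the cross-section is a single solid region. Net area = 370.44 mm².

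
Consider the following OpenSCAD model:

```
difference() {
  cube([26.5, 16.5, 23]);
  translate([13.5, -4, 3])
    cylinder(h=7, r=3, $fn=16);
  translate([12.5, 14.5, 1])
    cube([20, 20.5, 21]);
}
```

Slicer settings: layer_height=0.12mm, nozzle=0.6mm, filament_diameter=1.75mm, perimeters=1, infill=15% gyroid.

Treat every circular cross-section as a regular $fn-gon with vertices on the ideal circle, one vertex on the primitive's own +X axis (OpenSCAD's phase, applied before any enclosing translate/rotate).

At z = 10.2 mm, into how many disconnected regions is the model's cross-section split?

1

At z = 10.2 mm: the cube (footprint 26.5×16.5) is included at this height; the cylinder at (13.5, -4) is absent (z outside [3, 10]); the cube at (12.5, 14.5) (footprint 20×20.5) is included at this height; Taking the first minus the rest: starting from the 26.5×16.5 cube, the 20×20.5 cube at (12.5, 14.5) partially overlaps it — only the 28.00 mm² overlap (of its 410.00 mm²) is removed, clipping the outline — 1 connected region. The result has 1 disconnected region.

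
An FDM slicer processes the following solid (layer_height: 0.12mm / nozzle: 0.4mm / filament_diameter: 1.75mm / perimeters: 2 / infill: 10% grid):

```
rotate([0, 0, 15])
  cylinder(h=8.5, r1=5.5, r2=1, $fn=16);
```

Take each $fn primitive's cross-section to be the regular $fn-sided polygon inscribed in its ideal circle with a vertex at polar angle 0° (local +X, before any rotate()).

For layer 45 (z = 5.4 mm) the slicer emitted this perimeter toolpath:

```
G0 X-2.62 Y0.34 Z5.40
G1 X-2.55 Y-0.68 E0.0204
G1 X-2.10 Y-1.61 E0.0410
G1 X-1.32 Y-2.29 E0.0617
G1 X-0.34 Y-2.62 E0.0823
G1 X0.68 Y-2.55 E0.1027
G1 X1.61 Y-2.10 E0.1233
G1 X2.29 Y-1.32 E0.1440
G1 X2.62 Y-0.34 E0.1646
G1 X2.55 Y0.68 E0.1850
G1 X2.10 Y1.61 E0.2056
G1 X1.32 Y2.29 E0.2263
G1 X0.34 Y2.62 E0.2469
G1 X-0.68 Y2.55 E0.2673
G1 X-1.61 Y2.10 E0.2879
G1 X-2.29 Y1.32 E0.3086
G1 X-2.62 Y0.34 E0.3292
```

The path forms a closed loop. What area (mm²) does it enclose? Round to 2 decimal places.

21.38 mm²

Apply the shoelace formula to the sequence of (X, Y) vertices; enclosed area = 21.38 mm².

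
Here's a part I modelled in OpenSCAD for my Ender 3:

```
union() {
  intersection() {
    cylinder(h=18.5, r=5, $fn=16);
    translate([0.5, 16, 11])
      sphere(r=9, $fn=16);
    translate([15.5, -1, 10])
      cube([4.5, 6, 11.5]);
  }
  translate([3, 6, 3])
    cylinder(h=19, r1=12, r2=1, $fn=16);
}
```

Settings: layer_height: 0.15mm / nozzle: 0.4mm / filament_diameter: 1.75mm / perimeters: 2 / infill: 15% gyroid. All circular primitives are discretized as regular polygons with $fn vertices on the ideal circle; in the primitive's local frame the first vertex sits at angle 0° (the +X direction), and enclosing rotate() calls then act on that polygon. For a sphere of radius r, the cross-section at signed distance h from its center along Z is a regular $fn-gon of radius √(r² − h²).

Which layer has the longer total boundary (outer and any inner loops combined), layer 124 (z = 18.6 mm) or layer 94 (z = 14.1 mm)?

layer 94 (z = 14.1 mm)

Layer 124 (z = 18.6): the cylinder is absent (z outside [0, 18.5]); the sphere at (0.5, 16): section is a regular 16-gon, circumradius = √(r²−h²) = √(9²−7.6²) = 4.821 (perimeter = 2·16·4.821·sin(180°/16) = 30.10 mm); the cube at (15.5, -1) is present — its section is the full 4.5×6 rectangle (perimeter 21.00 mm); Keeping only the common overlap: at least one operand is absent at this height, so nothing remains; the cone at (3, 6) contributes a regular 16-gon of circumradius 2.968 (interpolated between r1=12 and r2=1 at t=0.821) (perimeter = 2·16·2.968·sin(180°/16) = 18.53 mm); Taking the union: only the cone at (3, 6) is present, so the union is just that shape — boundary = 18.53 mm. So its perimeter = 18.53 mm. Layer 94 (z = 14.1): the cylinder: section is a regular 16-gon, circumradius r=5 (perimeter = 2·16·5.000·sin(180°/16) = 31.21 mm); the sphere at (0.5, 16): section is a regular 16-gon, circumradius = √(r²−h²) = √(9²−3.1²) = 8.449 (perimeter = 2·16·8.449·sin(180°/16) = 52.75 mm); the 4.5×6 cube at (15.5, -1) contributes its full rectangle (perimeter 21.00 mm); Keeping only the common overlap: the r=9 sphere at (0.5, 16) does not overlap the r=5 cylinder (empty); the 4.5×6 cube at (15.5, -1) does not overlap the running intersection (empty) — nothing remains; the cone at (3, 6) contributes a regular 16-gon of circumradius 5.574 (interpolated between r1=12 and r2=1 at t=0.584) (perimeter = 2·16·5.574·sin(180°/16) = 34.80 mm); Combining (union): only the cone at (3, 6) is present, so the union is just that shape — boundary = 34.80 mm. So its perimeter = 34.80 mm. Layer 94 is larger (34.80 vs 18.53 mm).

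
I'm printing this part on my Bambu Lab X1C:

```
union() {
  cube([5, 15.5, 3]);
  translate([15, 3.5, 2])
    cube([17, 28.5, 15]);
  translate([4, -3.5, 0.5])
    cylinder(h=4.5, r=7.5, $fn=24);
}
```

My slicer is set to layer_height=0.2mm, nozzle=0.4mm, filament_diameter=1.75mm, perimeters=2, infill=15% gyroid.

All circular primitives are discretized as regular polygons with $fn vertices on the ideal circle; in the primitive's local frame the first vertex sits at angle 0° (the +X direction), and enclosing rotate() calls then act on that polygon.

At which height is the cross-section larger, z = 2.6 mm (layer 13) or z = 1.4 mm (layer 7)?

Layer 13 (z = 2.6): the cube (footprint 5×15.5) is included at this height (area 77.50 mm²); the 17×28.5 cube at (15, 3.5) contributes its full rectangle (area 484.50 mm²); the cylinder at (4, -3.5): section is a regular 24-gon, circumradius r=7.5 (area = (24/2)·7.500²·sin(360°/24) = 174.70 mm²); Combining (union): the regions partially overlap — summed areas 736.70 mm² minus the doubly-counted overlap 18.27 mm² gives 718.43 mm² — area = 718.43 mm². So its area = 718.43 mm². Layer 7 (z = 1.4): the 5×15.5 cube contributes its full rectangle (area 77.50 mm²); the cube at (15, 3.5) is not intersected at this z (z outside [2, 17]); the cylinder at (4, -3.5): section is a regular 24-gon, circumradius r=7.5 (area = (24/2)·7.500²·sin(360°/24) = 174.70 mm²); Taking the union: the regions partially overlap — summed areas 252.20 mm² minus the doubly-counted overlap 18.27 mm² gives 233.93 mm² — area = 233.93 mm². So its area = 233.93 mm². Layer 13 is larger (718.43 vs 233.93 mm²).

layer 13 (z = 2.6 mm)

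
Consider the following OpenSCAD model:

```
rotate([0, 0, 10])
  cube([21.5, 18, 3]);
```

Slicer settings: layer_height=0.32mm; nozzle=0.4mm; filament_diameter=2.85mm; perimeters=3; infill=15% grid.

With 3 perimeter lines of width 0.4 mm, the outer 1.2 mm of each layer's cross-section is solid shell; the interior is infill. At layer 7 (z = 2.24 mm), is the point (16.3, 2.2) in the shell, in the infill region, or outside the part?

At z = 2.24 mm: the cube is present — its section is the full 21.5×18 rectangle; (whole slice rotated 10° about Z — lengths, areas and connectivity unchanged). Overall, the cross-section is a single solid region. Undo the 10° rotation: the query point maps to (16.434, -0.664) in the un-rotated model frame. The nearest boundary edge runs (0.00, 0.00)→(21.50, 0.00); distance from the point to it = 0.66 mm. The point is not inside any of the regions above, so it lies outside the cross-section (0.66 mm from the nearest boundary).

outside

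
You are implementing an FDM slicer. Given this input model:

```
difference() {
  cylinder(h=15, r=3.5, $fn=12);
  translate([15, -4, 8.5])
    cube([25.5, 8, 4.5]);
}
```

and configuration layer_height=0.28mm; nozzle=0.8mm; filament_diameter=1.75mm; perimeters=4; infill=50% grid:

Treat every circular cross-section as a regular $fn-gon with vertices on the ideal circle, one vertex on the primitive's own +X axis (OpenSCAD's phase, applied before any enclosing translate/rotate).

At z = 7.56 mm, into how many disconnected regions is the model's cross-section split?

At z = 7.56 mm: the r=3.5 cylinder gives a regular 12-gon of circumradius 3.5 (constant along its height); the cube at (15, -4) is absent (z outside [8.5, 13]); Taking the first minus the rest: none of the subtracted shapes is present at this height, so the r=3.5 cylinder is unchanged — 1 connected region. The result has 1 disconnected region.

1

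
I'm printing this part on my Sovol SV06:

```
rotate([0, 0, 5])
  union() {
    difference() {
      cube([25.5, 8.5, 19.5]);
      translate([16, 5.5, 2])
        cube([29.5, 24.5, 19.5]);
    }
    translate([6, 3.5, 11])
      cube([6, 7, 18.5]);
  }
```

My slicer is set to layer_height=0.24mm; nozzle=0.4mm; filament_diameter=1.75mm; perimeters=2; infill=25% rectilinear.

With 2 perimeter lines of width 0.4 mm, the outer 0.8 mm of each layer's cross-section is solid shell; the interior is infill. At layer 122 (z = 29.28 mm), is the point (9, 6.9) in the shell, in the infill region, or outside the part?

infill

At z = 29.28 mm: the cube is absent (z outside [0, 19.5]); the cube at (16, 5.5) is not intersected at this z (z outside [2, 21.5]); Subtracting the remaining from the first: the first operand is absent here, so nothing remains; the 6×7 cube at (6, 3.5) contributes its full rectangle; Taking the union: only the 6×7 cube at (6, 3.5) is present, so the union is just that shape — 1 connected region; (whole slice rotated 5° about Z — lengths, areas and connectivity unchanged). Overall, the cross-section is a single solid region. Undo the 5° rotation: the query point maps to (9.567, 6.089) in the un-rotated model frame. The nearest boundary edge runs (12.00, 3.50)→(12.00, 10.50); distance from the point to it = 2.43 mm. The point is inside the cross-section and 2.43 mm from the nearest boundary — more than the 0.8 mm shell width (2 × 0.4), so it's in the infill interior.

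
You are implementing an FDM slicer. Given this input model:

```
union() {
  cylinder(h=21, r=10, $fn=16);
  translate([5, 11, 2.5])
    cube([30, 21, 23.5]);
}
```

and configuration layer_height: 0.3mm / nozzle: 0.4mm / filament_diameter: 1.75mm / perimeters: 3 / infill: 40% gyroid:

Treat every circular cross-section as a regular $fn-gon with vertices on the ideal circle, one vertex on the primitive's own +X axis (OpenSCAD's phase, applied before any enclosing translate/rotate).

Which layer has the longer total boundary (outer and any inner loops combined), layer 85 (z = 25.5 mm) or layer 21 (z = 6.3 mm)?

Layer 85 (z = 25.5): the cylinder does not reach this height (z outside [0, 21]); the 30×21 cube at (5, 11) contributes its full rectangle (perimeter 102.00 mm); Taking the union: only the 30×21 cube at (5, 11) is present, so the union is just that shape — boundary = 102.00 mm. So its perimeter = 102.00 mm. Layer 21 (z = 6.3): the cylinder: section is a regular 16-gon, circumradius r=10 (perimeter = 2·16·10.000·sin(180°/16) = 62.43 mm); the cube at (5, 11) (footprint 30×21) is included at this height (perimeter 102.00 mm); Taking the union: the 2 present regions are separate (no shared area or edge), so areas and boundary lengths simply add and each stays a separate island — boundary = 164.43 mm. So its perimeter = 164.43 mm. Layer 21 is larger (164.43 vs 102.00 mm).

layer 21 (z = 6.3 mm)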